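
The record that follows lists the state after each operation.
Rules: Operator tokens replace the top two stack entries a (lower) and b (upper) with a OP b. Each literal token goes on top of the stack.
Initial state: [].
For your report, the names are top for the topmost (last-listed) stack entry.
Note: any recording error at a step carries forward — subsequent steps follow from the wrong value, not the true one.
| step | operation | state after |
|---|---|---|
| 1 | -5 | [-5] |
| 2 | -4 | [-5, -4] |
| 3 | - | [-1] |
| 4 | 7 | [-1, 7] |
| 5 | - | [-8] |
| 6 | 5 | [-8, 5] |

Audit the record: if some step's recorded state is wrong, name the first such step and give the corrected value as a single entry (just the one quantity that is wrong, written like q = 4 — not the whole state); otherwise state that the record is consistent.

Step 1: push -5: top = -5 — agrees with the record.
Step 2: push -4: top = -4 — no discrepancy.
Step 3: -5 - -4 = -1 — consistent with the record.
Step 4: push 7: top = 7 — consistent with the record.
Step 5: -1 - 7 = -8 — checks out.
Step 6: push 5: top = 5 — agrees with the record.
The whole run recomputes cleanly — no discrepancies.

no error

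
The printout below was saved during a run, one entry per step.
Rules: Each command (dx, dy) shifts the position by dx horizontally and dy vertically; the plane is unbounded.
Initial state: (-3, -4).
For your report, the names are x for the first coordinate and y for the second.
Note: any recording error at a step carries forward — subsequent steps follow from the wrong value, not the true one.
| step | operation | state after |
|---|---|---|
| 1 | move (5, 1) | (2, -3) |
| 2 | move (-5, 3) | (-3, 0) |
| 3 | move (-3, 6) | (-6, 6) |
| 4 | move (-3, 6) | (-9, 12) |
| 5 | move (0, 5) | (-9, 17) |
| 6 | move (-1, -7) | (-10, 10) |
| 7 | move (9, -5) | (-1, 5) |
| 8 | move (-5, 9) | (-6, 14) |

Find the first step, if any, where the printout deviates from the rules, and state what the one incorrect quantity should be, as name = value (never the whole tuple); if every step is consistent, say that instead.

Step 1: x = -3 + (5) = 2, y = -4 + (1) = -3 — consistent with the printout.
Step 2: x = 2 + (-5) = -3, y = -3 + (3) = 0 — verified.
Step 3: x = -3 + (-3) = -6, y = 0 + (6) = 6 — agrees with the printout.
Step 4: x = -6 + (-3) = -9, y = 6 + (6) = 12 — confirmed correct.
Step 5: x = -9 + (0) = -9, y = 12 + (5) = 17 — verified.
Step 6: x = -9 + (-1) = -10, y = 17 + (-7) = 10 — in agreement.
Step 7: x = -10 + (9) = -1, y = 10 + (-5) = 5 — checks out.
Step 8: x = -1 + (-5) = -6, y = 5 + (9) = 14 — no discrepancy.
Each recorded entry agrees with the recomputation.

no error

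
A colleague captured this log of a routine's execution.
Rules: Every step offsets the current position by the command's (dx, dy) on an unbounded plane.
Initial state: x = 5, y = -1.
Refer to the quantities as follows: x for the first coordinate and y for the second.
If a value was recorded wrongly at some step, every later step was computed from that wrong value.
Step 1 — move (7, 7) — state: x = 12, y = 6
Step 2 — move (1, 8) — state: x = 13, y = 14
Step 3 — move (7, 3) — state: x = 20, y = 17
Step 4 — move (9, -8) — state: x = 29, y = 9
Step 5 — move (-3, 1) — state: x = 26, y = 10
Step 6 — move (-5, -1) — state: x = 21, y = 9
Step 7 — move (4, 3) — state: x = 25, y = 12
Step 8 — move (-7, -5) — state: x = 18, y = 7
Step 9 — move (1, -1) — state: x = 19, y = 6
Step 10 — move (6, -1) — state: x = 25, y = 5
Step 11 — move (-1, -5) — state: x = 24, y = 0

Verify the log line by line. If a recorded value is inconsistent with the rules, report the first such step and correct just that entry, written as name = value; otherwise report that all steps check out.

no error

step 1: x = 5 + (7) = 12, y = -1 + (7) = 6 -> exactly as logged
step 2: x = 12 + (1) = 13, y = 6 + (8) = 14 -> matches
step 3: x = 13 + (7) = 20, y = 14 + (3) = 17 -> matches
step 4: x = 20 + (9) = 29, y = 17 + (-8) = 9 -> matches
step 5: x = 29 + (-3) = 26, y = 9 + (1) = 10 -> no discrepancy
step 6: x = 26 + (-5) = 21, y = 10 + (-1) = 9 -> verified
step 7: x = 21 + (4) = 25, y = 9 + (3) = 12 -> same as recorded
step 8: x = 25 + (-7) = 18, y = 12 + (-5) = 7 -> confirmed correct
step 9: x = 18 + (1) = 19, y = 7 + (-1) = 6 -> verified
step 10: x = 19 + (6) = 25, y = 6 + (-1) = 5 -> no discrepancy
step 11: x = 25 + (-1) = 24, y = 5 + (-5) = 0 -> confirmed correct
The whole run recomputes cleanly — no discrepancies.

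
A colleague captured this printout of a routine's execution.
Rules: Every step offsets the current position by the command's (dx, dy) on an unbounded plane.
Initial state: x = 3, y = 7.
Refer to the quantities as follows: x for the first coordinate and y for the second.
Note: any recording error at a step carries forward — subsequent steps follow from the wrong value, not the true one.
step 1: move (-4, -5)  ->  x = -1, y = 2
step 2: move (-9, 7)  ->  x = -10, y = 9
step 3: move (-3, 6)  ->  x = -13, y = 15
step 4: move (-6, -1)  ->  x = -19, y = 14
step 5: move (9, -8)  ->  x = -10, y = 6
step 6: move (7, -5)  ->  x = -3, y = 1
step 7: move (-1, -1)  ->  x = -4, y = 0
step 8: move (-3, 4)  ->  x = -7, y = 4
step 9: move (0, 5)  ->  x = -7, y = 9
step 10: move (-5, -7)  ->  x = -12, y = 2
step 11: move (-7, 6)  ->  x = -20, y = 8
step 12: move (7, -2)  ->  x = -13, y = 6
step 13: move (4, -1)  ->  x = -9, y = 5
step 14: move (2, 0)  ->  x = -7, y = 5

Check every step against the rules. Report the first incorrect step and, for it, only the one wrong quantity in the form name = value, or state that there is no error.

Recomputing the run from the initial state:
step 1: x = -1, y = 2
step 2: x = -10, y = 9
step 3: x = -13, y = 15
step 4: x = -19, y = 14
step 5: x = -10, y = 6
step 6: x = -3, y = 1
step 7: x = -4, y = 0
step 8: x = -7, y = 4
step 9: x = -7, y = 9
step 10: x = -12, y = 2
step 11: x = -19, y = 8
step 12: x = -12, y = 6
step 13: x = -8, y = 5
step 14: x = -6, y = 5
The first disagreement with the printout is at step 11, where the value should be x = -19.

step 11, x = -19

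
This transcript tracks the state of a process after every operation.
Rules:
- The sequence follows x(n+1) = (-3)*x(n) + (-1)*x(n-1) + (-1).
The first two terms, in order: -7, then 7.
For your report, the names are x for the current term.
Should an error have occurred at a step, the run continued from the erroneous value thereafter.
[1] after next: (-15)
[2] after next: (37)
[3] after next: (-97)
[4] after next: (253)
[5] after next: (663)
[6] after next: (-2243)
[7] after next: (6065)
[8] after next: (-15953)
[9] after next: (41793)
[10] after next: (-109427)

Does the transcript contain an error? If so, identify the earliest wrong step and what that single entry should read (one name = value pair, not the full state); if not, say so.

step 5, x = -663

Recomputing the run from the initial state:
step 1: x = -15
step 2: x = 37
step 3: x = -97
step 4: x = 253
step 5: x = -663
step 6: x = 1735
step 7: x = -4543
step 8: x = 11893
step 9: x = -31137
step 10: x = 81517
The first disagreement with the transcript is at step 5, where the value should be x = -663.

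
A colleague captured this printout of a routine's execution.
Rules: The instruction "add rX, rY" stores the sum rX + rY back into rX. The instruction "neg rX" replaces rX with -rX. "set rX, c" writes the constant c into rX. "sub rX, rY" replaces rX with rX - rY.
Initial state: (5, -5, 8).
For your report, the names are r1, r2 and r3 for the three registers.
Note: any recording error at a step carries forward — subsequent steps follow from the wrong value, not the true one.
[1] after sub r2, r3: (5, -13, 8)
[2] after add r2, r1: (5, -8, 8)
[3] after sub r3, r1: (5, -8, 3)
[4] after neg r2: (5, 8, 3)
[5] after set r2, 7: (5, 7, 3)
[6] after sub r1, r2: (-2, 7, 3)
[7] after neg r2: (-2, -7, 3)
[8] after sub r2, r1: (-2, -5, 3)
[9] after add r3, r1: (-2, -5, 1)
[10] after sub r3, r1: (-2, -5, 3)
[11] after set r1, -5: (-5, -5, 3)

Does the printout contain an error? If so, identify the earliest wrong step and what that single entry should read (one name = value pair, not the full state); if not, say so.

no error

Step 1: r2 = -5 - 8 = -13 — confirmed correct.
Step 2: r2 = -13 + 5 = -8 — same as recorded.
Step 3: r3 = 8 - 5 = 3 — exactly as logged.
Step 4: r2 = -(-8) = 8 — in agreement.
Step 5: r2 = 7 — agrees with the printout.
Step 6: r1 = 5 - 7 = -2 — same as recorded.
Step 7: r2 = -(7) = -7 — consistent with the printout.
Step 8: r2 = -7 - -2 = -5 — verified.
Step 9: r3 = 3 + -2 = 1 — confirmed correct.
Step 10: r3 = 1 - -2 = 3 — verified.
Step 11: r1 = -5 — verified.
All entries verified; no error found.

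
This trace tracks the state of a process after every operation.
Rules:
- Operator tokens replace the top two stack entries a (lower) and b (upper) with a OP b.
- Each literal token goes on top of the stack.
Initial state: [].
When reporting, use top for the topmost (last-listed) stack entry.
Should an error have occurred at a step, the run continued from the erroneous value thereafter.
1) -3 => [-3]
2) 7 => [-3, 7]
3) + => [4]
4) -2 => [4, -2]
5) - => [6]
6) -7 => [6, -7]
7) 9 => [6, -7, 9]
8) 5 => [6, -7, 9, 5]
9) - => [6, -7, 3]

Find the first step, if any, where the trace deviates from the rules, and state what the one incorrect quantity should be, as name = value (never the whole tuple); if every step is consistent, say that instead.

Recomputing the run from the initial state:
step 1: [-3]
step 2: [-3, 7]
step 3: [4]
step 4: [4, -2]
step 5: [6]
step 6: [6, -7]
step 7: [6, -7, 9]
step 8: [6, -7, 9, 5]
step 9: [6, -7, 4]
The first disagreement with the trace is at step 9, where the value should be top = 4.

step 9, top = 4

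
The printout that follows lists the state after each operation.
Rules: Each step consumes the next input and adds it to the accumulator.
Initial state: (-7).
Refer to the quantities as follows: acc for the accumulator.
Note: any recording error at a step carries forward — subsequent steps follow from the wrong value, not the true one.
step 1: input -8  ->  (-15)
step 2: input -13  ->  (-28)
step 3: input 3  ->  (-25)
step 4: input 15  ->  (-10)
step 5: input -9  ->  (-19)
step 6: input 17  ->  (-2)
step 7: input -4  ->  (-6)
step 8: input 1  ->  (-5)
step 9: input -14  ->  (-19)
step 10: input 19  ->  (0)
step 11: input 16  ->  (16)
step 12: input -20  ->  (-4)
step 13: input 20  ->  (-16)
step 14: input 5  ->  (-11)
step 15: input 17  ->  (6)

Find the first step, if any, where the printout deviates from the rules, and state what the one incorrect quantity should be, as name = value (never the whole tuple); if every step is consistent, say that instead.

step 1: acc = -7 + -8 = -15 -> in agreement
step 2: acc = -15 + -13 = -28 -> same as recorded
step 3: acc = -28 + 3 = -25 -> matches
step 4: acc = -25 + 15 = -10 -> in agreement
step 5: acc = -10 + -9 = -19 -> confirmed correct
step 6: acc = -19 + 17 = -2 -> consistent with the printout
step 7: acc = -2 + -4 = -6 -> consistent with the printout
step 8: acc = -6 + 1 = -5 -> checks out
step 9: acc = -5 + -14 = -19 -> agrees with the printout
step 10: acc = -19 + 19 = 0 -> in agreement
step 11: acc = 0 + 16 = 16 -> confirmed correct
step 12: acc = 16 + -20 = -4 -> no discrepancy
step 13: acc = -4 + 20 = 16 -> the printout has a different value
Step 13 is the first one off; corrected, acc = 16.

step 13, acc = 16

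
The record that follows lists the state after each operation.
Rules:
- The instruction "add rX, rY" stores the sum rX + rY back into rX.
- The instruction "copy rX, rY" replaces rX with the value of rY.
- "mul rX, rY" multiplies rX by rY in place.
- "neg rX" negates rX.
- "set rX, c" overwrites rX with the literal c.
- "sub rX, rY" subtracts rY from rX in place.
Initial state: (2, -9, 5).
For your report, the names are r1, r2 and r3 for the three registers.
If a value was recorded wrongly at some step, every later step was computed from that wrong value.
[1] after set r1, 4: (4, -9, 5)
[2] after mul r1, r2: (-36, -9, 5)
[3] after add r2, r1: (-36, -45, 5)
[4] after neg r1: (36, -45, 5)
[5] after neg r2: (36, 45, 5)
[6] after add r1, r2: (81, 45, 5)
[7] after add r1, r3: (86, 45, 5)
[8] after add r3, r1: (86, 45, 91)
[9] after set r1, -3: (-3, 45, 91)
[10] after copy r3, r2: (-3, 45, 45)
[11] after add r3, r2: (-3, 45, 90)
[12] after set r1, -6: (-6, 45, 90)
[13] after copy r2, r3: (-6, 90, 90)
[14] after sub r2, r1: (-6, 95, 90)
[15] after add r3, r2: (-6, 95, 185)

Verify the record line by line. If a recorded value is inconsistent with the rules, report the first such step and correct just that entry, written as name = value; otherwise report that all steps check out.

Recomputing the run from the initial state:
step 1: r1 = 4, r2 = -9, r3 = 5
step 2: r1 = -36, r2 = -9, r3 = 5
step 3: r1 = -36, r2 = -45, r3 = 5
step 4: r1 = 36, r2 = -45, r3 = 5
step 5: r1 = 36, r2 = 45, r3 = 5
step 6: r1 = 81, r2 = 45, r3 = 5
step 7: r1 = 86, r2 = 45, r3 = 5
step 8: r1 = 86, r2 = 45, r3 = 91
step 9: r1 = -3, r2 = 45, r3 = 91
step 10: r1 = -3, r2 = 45, r3 = 45
step 11: r1 = -3, r2 = 45, r3 = 90
step 12: r1 = -6, r2 = 45, r3 = 90
step 13: r1 = -6, r2 = 90, r3 = 90
step 14: r1 = -6, r2 = 96, r3 = 90
step 15: r1 = -6, r2 = 96, r3 = 186
The first disagreement with the record is at step 14, where the value should be r2 = 96.

step 14, r2 = 96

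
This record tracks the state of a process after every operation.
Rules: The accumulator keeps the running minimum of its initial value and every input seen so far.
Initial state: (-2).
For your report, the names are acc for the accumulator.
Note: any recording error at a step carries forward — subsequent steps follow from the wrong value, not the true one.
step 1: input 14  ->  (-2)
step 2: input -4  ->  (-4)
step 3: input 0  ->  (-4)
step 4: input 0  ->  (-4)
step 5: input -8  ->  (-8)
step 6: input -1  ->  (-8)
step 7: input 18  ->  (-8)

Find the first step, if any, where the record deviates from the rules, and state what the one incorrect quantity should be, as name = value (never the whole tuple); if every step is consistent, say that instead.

no error

Step 1: acc = min(-2, 14) = -2 — agrees with the record.
Step 2: acc = min(-2, -4) = -4 — consistent with the record.
Step 3: acc = min(-4, 0) = -4 — same as recorded.
Step 4: acc = min(-4, 0) = -4 — consistent with the record.
Step 5: acc = min(-4, -8) = -8 — confirmed correct.
Step 6: acc = min(-8, -1) = -8 — agrees with the record.
Step 7: acc = min(-8, 18) = -8 — no discrepancy.
Nothing is out of place; the run is error-free.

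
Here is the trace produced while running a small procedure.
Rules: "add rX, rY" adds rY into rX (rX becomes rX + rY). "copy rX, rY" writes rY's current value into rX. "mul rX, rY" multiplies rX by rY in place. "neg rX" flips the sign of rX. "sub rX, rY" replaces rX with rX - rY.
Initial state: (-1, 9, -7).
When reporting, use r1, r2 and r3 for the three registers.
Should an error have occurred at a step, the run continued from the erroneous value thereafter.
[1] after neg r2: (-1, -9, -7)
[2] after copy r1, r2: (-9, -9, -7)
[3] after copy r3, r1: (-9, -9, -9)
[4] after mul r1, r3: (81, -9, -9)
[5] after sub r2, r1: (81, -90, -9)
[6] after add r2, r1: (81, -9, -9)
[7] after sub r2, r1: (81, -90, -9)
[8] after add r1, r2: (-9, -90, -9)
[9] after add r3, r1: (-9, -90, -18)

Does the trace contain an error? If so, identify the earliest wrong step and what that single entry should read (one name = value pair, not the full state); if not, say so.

no error

1. r2 = -(9) = -9 (no discrepancy)
2. r1 = -9 (consistent with the trace)
3. r3 = -9 (same as recorded)
4. r1 = -9 * -9 = 81 (exactly as logged)
5. r2 = -9 - 81 = -90 (checks out)
6. r2 = -90 + 81 = -9 (in agreement)
7. r2 = -9 - 81 = -90 (matches)
8. r1 = 81 + -90 = -9 (in agreement)
9. r3 = -9 + -9 = -18 (exactly as logged)
Each recorded entry agrees with the recomputation.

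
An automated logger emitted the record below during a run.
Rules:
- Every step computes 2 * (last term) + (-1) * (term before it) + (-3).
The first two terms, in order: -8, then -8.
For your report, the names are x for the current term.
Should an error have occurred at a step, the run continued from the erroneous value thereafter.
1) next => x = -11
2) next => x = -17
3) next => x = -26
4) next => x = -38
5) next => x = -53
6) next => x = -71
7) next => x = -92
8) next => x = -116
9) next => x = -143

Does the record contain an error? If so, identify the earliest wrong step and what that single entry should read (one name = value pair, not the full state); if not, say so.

1. x = 2*(-8) + (-1)*(-8) + (-3) = -11 (in agreement)
2. x = 2*(-11) + (-1)*(-8) + (-3) = -17 (consistent with the record)
3. x = 2*(-17) + (-1)*(-11) + (-3) = -26 (same as recorded)
4. x = 2*(-26) + (-1)*(-17) + (-3) = -38 (verified)
5. x = 2*(-38) + (-1)*(-26) + (-3) = -53 (verified)
6. x = 2*(-53) + (-1)*(-38) + (-3) = -71 (verified)
7. x = 2*(-71) + (-1)*(-53) + (-3) = -92 (matches)
8. x = 2*(-92) + (-1)*(-71) + (-3) = -116 (in agreement)
9. x = 2*(-116) + (-1)*(-92) + (-3) = -143 (checks out)
The recomputation confirms every line.

no error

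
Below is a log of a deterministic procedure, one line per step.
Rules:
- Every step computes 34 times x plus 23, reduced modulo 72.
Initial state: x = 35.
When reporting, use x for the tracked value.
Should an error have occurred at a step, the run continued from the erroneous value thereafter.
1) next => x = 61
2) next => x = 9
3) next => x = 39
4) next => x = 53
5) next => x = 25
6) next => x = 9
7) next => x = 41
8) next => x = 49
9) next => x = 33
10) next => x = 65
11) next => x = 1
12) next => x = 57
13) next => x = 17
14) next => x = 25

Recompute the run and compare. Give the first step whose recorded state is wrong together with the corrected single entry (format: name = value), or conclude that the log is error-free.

step 3, x = 41

step 1: x = (34*35 + 23) mod 72 = 61 -> checks out
step 2: x = (34*61 + 23) mod 72 = 9 -> agrees with the log
step 3: x = (34*9 + 23) mod 72 = 41 -> not what was recorded
So the first discrepancy is step 3, where the right value is x = 41.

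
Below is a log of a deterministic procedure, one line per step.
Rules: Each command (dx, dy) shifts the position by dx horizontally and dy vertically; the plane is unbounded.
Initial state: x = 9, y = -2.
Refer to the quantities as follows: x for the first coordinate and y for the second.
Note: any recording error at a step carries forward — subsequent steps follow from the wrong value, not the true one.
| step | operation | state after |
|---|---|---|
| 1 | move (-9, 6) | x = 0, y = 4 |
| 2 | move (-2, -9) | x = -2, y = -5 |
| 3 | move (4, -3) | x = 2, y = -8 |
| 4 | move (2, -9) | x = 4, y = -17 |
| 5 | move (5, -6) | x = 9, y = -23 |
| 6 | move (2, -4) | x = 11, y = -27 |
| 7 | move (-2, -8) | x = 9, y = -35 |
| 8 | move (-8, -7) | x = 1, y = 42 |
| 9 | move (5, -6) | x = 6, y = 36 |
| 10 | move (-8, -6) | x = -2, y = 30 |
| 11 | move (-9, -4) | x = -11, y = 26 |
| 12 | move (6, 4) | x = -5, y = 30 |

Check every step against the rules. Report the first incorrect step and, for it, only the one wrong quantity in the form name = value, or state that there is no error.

Recomputing the run from the initial state:
step 1: x = 0, y = 4
step 2: x = -2, y = -5
step 3: x = 2, y = -8
step 4: x = 4, y = -17
step 5: x = 9, y = -23
step 6: x = 11, y = -27
step 7: x = 9, y = -35
step 8: x = 1, y = -42
step 9: x = 6, y = -48
step 10: x = -2, y = -54
step 11: x = -11, y = -58
step 12: x = -5, y = -54
The first disagreement with the log is at step 8, where the value should be y = -42.

step 8, y = -42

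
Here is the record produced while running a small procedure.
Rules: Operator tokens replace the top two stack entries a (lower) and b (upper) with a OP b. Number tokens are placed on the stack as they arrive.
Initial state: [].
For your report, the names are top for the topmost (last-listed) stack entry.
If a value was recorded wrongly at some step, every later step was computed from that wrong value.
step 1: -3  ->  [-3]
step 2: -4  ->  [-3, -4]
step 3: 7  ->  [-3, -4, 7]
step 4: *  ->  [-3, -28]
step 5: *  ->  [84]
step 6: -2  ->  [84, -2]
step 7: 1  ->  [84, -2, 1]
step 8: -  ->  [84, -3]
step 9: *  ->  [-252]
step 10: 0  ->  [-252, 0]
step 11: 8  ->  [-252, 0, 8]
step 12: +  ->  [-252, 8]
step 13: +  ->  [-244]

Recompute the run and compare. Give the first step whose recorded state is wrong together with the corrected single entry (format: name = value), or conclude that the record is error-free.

no error

Recomputing the run from the initial state:
step 1: [-3]
step 2: [-3, -4]
step 3: [-3, -4, 7]
step 4: [-3, -28]
step 5: [84]
step 6: [84, -2]
step 7: [84, -2, 1]
step 8: [84, -3]
step 9: [-252]
step 10: [-252, 0]
step 11: [-252, 0, 8]
step 12: [-252, 8]
step 13: [-244]
This matches the record at every step.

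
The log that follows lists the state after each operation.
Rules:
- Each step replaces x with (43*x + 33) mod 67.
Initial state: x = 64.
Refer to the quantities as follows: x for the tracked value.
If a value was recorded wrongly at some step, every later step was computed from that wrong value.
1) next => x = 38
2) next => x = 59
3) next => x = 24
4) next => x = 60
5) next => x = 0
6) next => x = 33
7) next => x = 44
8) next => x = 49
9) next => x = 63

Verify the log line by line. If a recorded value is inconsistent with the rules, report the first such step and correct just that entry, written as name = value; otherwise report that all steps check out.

step 7, x = 45

step 1: x = (43*64 + 33) mod 67 = 38 -> no discrepancy
step 2: x = (43*38 + 33) mod 67 = 59 -> no discrepancy
step 3: x = (43*59 + 33) mod 67 = 24 -> in agreement
step 4: x = (43*24 + 33) mod 67 = 60 -> exactly as logged
step 5: x = (43*60 + 33) mod 67 = 0 -> exactly as logged
step 6: x = (43*0 + 33) mod 67 = 33 -> same as recorded
step 7: x = (43*33 + 33) mod 67 = 45 -> this is not what the log shows
Step 7 is the first one off; corrected, x = 45.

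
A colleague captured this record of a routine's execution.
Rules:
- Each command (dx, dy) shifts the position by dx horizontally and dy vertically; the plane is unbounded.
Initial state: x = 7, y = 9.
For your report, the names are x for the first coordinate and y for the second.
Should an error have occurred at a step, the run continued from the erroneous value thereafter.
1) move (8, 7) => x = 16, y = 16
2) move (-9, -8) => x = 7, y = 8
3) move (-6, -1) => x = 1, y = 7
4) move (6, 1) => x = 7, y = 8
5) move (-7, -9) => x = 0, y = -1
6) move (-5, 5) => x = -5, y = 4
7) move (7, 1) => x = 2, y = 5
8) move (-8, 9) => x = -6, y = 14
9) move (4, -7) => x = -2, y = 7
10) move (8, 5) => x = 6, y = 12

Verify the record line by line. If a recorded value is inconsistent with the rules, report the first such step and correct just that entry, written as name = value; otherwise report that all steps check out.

Step 1: x = 7 + (8) = 15, y = 9 + (7) = 16 — the record disagrees here.
So the first discrepancy is step 1, where the right value is x = 15.

step 1, x = 15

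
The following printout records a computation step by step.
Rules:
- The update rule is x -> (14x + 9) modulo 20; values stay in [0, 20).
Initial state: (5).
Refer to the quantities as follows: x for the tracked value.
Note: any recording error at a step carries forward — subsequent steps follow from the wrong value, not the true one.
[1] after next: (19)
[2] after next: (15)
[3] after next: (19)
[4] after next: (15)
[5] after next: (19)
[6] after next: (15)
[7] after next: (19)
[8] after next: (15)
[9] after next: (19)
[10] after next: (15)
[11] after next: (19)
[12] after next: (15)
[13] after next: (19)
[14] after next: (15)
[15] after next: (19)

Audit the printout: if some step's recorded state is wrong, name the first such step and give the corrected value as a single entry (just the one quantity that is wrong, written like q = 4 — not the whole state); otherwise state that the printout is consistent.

step 1: x = (14*5 + 9) mod 20 = 19 -> checks out
step 2: x = (14*19 + 9) mod 20 = 15 -> no discrepancy
step 3: x = (14*15 + 9) mod 20 = 19 -> matches
step 4: x = (14*19 + 9) mod 20 = 15 -> verified
step 5: x = (14*15 + 9) mod 20 = 19 -> agrees with the printout
step 6: x = (14*19 + 9) mod 20 = 15 -> matches
step 7: x = (14*15 + 9) mod 20 = 19 -> in agreement
step 8: x = (14*19 + 9) mod 20 = 15 -> verified
step 9: x = (14*15 + 9) mod 20 = 19 -> agrees with the printout
step 10: x = (14*19 + 9) mod 20 = 15 -> exactly as logged
step 11: x = (14*15 + 9) mod 20 = 19 -> no discrepancy
step 12: x = (14*19 + 9) mod 20 = 15 -> confirmed correct
step 13: x = (14*15 + 9) mod 20 = 19 -> checks out
step 14: x = (14*19 + 9) mod 20 = 15 -> same as recorded
step 15: x = (14*15 + 9) mod 20 = 19 -> exactly as logged
All steps check out; nothing to correct.

no error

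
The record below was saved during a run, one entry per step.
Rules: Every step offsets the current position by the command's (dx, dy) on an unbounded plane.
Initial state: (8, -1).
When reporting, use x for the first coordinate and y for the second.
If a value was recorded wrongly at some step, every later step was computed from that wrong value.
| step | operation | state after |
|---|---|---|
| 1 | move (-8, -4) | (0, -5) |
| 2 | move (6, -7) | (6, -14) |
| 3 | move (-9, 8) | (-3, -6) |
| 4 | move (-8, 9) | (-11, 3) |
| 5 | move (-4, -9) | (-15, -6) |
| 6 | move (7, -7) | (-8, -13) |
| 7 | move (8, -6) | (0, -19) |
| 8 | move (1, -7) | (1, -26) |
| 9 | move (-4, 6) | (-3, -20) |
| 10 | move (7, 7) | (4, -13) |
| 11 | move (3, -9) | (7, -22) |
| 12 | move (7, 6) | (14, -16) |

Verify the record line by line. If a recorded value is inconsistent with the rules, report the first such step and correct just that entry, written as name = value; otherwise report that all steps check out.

step 2, y = -12

Step 1: x = 8 + (-8) = 0, y = -1 + (-4) = -5 — exactly as logged.
Step 2: x = 0 + (6) = 6, y = -5 + (-7) = -12 — the record disagrees here.
First deviation found at step 2; the corrected entry is y = -12.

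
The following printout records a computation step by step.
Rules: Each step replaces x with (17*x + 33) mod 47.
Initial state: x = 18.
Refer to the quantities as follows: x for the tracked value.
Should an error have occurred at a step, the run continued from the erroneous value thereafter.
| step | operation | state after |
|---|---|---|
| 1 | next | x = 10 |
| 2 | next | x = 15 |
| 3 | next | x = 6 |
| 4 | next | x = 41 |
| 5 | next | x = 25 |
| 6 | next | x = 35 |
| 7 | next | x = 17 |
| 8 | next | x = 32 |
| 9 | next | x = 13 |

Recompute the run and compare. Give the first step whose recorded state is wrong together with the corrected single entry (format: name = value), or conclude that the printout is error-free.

Recomputing the run from the initial state:
step 1: x = 10
step 2: x = 15
step 3: x = 6
step 4: x = 41
step 5: x = 25
step 6: x = 35
step 7: x = 17
step 8: x = 40
step 9: x = 8
The first disagreement with the printout is at step 8, where the value should be x = 40.

step 8, x = 40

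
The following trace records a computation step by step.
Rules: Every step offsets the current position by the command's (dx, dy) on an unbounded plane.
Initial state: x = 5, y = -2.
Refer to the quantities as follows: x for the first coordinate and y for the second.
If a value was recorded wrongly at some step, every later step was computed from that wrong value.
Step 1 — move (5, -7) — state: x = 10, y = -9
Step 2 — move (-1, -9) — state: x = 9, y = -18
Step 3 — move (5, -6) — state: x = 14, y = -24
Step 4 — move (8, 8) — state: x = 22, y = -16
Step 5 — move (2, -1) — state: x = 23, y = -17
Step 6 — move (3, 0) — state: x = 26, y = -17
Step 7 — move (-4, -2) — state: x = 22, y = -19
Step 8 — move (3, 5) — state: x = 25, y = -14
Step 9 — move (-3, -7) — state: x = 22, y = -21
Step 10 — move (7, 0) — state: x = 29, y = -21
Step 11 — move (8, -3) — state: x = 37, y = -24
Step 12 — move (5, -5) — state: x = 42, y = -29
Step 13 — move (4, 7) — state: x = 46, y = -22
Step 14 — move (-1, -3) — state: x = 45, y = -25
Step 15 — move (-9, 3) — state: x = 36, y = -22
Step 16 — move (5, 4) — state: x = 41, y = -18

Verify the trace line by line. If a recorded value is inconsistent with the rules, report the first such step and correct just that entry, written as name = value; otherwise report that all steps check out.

step 1: x = 5 + (5) = 10, y = -2 + (-7) = -9 -> in agreement
step 2: x = 10 + (-1) = 9, y = -9 + (-9) = -18 -> verified
step 3: x = 9 + (5) = 14, y = -18 + (-6) = -24 -> matches
step 4: x = 14 + (8) = 22, y = -24 + (8) = -16 -> exactly as logged
step 5: x = 22 + (2) = 24, y = -16 + (-1) = -17 -> this is not what the trace shows
First incorrect step: 5; the correct value is x = 24.

step 5, x = 24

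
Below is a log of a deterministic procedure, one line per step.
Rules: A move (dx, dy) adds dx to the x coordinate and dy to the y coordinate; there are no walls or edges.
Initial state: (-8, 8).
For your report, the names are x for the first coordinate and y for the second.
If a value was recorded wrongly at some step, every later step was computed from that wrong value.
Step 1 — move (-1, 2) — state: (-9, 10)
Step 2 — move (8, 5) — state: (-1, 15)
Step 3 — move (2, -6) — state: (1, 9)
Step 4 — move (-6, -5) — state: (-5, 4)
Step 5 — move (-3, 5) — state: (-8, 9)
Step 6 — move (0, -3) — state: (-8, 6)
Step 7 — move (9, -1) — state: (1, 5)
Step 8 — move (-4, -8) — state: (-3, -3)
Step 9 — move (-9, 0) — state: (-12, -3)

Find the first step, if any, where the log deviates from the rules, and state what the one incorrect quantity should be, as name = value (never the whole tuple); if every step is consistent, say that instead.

no error

step 1: x = -8 + (-1) = -9, y = 8 + (2) = 10 -> no discrepancy
step 2: x = -9 + (8) = -1, y = 10 + (5) = 15 -> confirmed correct
step 3: x = -1 + (2) = 1, y = 15 + (-6) = 9 -> in agreement
step 4: x = 1 + (-6) = -5, y = 9 + (-5) = 4 -> exactly as logged
step 5: x = -5 + (-3) = -8, y = 4 + (5) = 9 -> consistent with the log
step 6: x = -8 + (0) = -8, y = 9 + (-3) = 6 -> matches
step 7: x = -8 + (9) = 1, y = 6 + (-1) = 5 -> exactly as logged
step 8: x = 1 + (-4) = -3, y = 5 + (-8) = -3 -> matches
step 9: x = -3 + (-9) = -12, y = -3 + (0) = -3 -> checks out
Each recorded entry agrees with the recomputation.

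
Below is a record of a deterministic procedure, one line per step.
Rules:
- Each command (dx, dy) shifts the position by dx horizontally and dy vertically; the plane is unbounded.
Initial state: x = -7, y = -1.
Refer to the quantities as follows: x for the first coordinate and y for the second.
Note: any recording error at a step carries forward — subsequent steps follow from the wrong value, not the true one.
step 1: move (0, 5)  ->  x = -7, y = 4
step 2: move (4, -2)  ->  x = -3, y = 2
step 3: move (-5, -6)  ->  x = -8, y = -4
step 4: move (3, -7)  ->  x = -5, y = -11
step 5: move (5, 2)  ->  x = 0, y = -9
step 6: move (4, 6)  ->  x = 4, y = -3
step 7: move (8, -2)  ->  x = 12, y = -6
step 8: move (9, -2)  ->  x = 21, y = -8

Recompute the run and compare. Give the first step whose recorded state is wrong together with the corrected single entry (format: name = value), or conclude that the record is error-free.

step 7, y = -5

Step 1: x = -7 + (0) = -7, y = -1 + (5) = 4 — exactly as logged.
Step 2: x = -7 + (4) = -3, y = 4 + (-2) = 2 — confirmed correct.
Step 3: x = -3 + (-5) = -8, y = 2 + (-6) = -4 — matches.
Step 4: x = -8 + (3) = -5, y = -4 + (-7) = -11 — agrees with the record.
Step 5: x = -5 + (5) = 0, y = -11 + (2) = -9 — no discrepancy.
Step 6: x = 0 + (4) = 4, y = -9 + (6) = -3 — verified.
Step 7: x = 4 + (8) = 12, y = -3 + (-2) = -5 — first mismatch against the record.
The audit stops at step 7: the recorded entry is wrong and should be y = -5.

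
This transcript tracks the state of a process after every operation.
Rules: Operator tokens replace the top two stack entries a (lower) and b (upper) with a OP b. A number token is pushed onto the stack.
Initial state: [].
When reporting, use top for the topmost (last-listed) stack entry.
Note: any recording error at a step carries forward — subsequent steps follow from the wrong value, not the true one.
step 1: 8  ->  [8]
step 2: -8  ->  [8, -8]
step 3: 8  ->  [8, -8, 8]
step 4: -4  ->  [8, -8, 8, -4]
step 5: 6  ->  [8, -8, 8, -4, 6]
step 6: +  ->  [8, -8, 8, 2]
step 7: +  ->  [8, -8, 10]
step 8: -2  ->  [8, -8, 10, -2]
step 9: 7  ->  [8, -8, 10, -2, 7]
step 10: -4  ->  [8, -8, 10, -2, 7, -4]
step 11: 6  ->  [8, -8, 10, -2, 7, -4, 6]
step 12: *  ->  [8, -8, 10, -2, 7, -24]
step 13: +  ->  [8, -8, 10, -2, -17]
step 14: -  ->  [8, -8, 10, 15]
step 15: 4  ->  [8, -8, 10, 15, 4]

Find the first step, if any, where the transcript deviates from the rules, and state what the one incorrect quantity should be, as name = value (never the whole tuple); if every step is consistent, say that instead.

Step 1: push 8: top = 8 — agrees with the transcript.
Step 2: push -8: top = -8 — in agreement.
Step 3: push 8: top = 8 — in agreement.
Step 4: push -4: top = -4 — checks out.
Step 5: push 6: top = 6 — confirmed correct.
Step 6: -4 + 6 = 2 — no discrepancy.
Step 7: 8 + 2 = 10 — matches.
Step 8: push -2: top = -2 — no discrepancy.
Step 9: push 7: top = 7 — exactly as logged.
Step 10: push -4: top = -4 — agrees with the transcript.
Step 11: push 6: top = 6 — verified.
Step 12: -4 * 6 = -24 — same as recorded.
Step 13: 7 + -24 = -17 — consistent with the transcript.
Step 14: -2 - -17 = 15 — no discrepancy.
Step 15: push 4: top = 4 — checks out.
The whole run recomputes cleanly — no discrepancies.

no error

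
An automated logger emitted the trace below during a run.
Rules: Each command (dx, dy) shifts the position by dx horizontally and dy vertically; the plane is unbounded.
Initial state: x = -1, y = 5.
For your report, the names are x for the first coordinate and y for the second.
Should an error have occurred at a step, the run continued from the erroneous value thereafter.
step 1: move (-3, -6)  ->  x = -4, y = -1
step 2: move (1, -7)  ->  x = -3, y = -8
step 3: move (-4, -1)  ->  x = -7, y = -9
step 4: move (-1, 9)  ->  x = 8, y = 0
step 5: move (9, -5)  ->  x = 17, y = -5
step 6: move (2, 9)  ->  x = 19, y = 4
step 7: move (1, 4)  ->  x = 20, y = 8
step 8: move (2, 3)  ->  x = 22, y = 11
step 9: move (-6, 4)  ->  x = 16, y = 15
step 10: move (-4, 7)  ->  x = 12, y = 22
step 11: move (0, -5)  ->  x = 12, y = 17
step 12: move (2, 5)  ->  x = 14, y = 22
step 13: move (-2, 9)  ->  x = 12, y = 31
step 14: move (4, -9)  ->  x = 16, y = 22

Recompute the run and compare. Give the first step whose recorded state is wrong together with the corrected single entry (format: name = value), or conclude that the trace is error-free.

Recomputing the run from the initial state:
step 1: x = -4, y = -1
step 2: x = -3, y = -8
step 3: x = -7, y = -9
step 4: x = -8, y = 0
step 5: x = 1, y = -5
step 6: x = 3, y = 4
step 7: x = 4, y = 8
step 8: x = 6, y = 11
step 9: x = 0, y = 15
step 10: x = -4, y = 22
step 11: x = -4, y = 17
step 12: x = -2, y = 22
step 13: x = -4, y = 31
step 14: x = 0, y = 22
The first disagreement with the trace is at step 4, where the value should be x = -8.

step 4, x = -8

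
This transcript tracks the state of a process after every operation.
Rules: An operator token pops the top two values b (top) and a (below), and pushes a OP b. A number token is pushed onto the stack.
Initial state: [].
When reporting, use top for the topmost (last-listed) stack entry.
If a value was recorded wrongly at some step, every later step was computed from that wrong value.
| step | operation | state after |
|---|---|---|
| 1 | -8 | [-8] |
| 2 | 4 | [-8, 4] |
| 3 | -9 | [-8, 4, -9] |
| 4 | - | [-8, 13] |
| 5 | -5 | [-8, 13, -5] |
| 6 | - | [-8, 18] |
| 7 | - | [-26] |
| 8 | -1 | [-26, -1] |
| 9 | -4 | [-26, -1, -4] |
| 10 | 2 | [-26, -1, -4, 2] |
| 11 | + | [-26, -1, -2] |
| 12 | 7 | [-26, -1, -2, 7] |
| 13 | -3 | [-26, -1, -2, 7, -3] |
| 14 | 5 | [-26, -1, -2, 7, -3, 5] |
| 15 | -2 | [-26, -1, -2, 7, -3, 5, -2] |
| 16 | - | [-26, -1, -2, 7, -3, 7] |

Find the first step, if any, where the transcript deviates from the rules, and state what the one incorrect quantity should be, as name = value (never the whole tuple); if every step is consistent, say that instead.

no error

step 1: push -8: top = -8 -> verified
step 2: push 4: top = 4 -> agrees with the transcript
step 3: push -9: top = -9 -> same as recorded
step 4: 4 - -9 = 13 -> exactly as logged
step 5: push -5: top = -5 -> agrees with the transcript
step 6: 13 - -5 = 18 -> no discrepancy
step 7: -8 - 18 = -26 -> confirmed correct
step 8: push -1: top = -1 -> in agreement
step 9: push -4: top = -4 -> matches
step 10: push 2: top = 2 -> matches
step 11: -4 + 2 = -2 -> confirmed correct
step 12: push 7: top = 7 -> no discrepancy
step 13: push -3: top = -3 -> consistent with the transcript
step 14: push 5: top = 5 -> in agreement
step 15: push -2: top = -2 -> in agreement
step 16: 5 - -2 = 7 -> same as recorded
Nothing is out of place; the run is error-free.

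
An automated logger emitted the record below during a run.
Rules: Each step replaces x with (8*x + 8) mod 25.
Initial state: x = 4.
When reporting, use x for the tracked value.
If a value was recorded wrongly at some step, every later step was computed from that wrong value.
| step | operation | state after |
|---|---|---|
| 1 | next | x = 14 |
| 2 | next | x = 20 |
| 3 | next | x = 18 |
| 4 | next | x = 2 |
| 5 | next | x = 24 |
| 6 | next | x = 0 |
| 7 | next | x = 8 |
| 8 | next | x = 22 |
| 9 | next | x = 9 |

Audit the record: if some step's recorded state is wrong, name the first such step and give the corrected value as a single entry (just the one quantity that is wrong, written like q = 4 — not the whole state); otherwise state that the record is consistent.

step 1: x = (8*4 + 8) mod 25 = 15 -> the record has a different value
Conclusion: step 1 carries the first error; the entry should be x = 15.

step 1, x = 15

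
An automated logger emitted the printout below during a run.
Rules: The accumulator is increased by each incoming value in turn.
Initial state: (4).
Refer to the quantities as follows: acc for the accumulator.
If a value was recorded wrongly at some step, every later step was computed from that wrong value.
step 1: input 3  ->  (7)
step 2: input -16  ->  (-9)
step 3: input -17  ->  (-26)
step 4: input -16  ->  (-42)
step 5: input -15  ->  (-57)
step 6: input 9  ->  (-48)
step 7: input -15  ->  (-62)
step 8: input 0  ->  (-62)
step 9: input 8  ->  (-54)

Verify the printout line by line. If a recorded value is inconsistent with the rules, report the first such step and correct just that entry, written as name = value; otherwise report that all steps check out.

Step 1: acc = 4 + 3 = 7 — same as recorded.
Step 2: acc = 7 + -16 = -9 — in agreement.
Step 3: acc = -9 + -17 = -26 — same as recorded.
Step 4: acc = -26 + -16 = -42 — verified.
Step 5: acc = -42 + -15 = -57 — agrees with the printout.
Step 6: acc = -57 + 9 = -48 — same as recorded.
Step 7: acc = -48 + -15 = -63 — a discrepancy with the printout.
The earliest wrong entry is at step 7: it should read acc = -63.

step 7, acc = -63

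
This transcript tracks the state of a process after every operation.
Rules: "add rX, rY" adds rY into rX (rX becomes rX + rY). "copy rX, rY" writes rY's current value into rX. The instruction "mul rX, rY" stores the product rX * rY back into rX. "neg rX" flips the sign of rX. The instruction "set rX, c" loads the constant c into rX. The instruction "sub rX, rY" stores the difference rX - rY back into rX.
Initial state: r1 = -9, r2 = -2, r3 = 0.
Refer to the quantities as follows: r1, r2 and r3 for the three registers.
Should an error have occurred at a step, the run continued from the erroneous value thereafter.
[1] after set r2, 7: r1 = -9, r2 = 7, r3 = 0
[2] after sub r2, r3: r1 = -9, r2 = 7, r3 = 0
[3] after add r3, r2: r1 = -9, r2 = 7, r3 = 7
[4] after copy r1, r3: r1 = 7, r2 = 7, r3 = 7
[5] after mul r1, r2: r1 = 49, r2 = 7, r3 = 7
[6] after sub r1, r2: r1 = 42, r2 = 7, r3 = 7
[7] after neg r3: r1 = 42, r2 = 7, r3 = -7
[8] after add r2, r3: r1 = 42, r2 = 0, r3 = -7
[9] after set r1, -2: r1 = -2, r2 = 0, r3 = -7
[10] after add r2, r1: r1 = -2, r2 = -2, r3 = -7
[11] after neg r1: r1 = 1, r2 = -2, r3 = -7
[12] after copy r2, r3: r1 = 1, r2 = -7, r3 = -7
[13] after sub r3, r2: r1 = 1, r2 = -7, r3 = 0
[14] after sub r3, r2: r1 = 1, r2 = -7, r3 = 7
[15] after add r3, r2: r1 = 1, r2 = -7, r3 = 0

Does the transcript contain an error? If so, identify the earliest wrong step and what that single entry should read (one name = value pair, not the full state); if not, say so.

step 11, r1 = 2

Recomputing the run from the initial state:
step 1: r1 = -9, r2 = 7, r3 = 0
step 2: r1 = -9, r2 = 7, r3 = 0
step 3: r1 = -9, r2 = 7, r3 = 7
step 4: r1 = 7, r2 = 7, r3 = 7
step 5: r1 = 49, r2 = 7, r3 = 7
step 6: r1 = 42, r2 = 7, r3 = 7
step 7: r1 = 42, r2 = 7, r3 = -7
step 8: r1 = 42, r2 = 0, r3 = -7
step 9: r1 = -2, r2 = 0, r3 = -7
step 10: r1 = -2, r2 = -2, r3 = -7
step 11: r1 = 2, r2 = -2, r3 = -7
step 12: r1 = 2, r2 = -7, r3 = -7
step 13: r1 = 2, r2 = -7, r3 = 0
step 14: r1 = 2, r2 = -7, r3 = 7
step 15: r1 = 2, r2 = -7, r3 = 0
The first disagreement with the transcript is at step 11, where the value should be r1 = 2.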